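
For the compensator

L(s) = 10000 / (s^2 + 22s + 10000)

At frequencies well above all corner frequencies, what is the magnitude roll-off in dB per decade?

Each pole contributes −20 dB/decade at high frequency; each zero contributes +20 dB/decade.
Net: 0 zero(s) − 2 pole(s) → -40 dB/decade.

-40 dB/decade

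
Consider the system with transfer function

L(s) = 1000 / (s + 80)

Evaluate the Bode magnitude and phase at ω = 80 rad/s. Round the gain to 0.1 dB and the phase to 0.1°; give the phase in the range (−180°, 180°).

At s = jω = j80:
pole (s+80): 80 + j80 → |·| = √(80²+80²) = √12800 ≈ 113.14, ∠ = arctan(80/80) ≈ 45.00°
|L| = 1000 / 113.14 ≈ 8.8386
Gain = 20 log₁₀(8.8386) ≈ 18.93 dB
∠L = 0.00° − 45.00° = -45.00°

18.9 dB, -45.0°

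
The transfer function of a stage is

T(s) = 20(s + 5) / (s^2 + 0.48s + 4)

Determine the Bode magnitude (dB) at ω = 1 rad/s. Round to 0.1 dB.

30.5 dB

At s = jω = j1:
zero (s+5): 5 + j1 → |·| = √(5²+1²) = √26 ≈ 5.099, ∠ = arctan(1/5) ≈ 11.31°
quadratic: (j1)² + 0.48·j1 + 4 = 3 + j0.48 → |·| ≈ 3.0382, ∠ ≈ 9.09°
|T| = 20 · 5.099 / 3.0382 ≈ 33.566
Gain = 20 log₁₀(33.566) ≈ 30.52 dB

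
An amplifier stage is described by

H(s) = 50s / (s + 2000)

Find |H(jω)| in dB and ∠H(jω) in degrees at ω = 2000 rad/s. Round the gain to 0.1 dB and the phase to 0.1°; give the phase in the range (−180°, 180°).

31.0 dB, 45.0°

At s = jω = j2000:
zero at origin: s = j2000 → |·| = 2000, ∠ = 90.00°
pole (s+2000): 2000 + j2000 → |·| = √(2000²+2000²) = √8000000 ≈ 2828.4, ∠ = arctan(2000/2000) ≈ 45.00°
|H| = 50 · 2000 / 2828.4 ≈ 35.356
Gain = 20 log₁₀(35.356) ≈ 30.97 dB
∠H = 90.00° − 45.00° = 45.00°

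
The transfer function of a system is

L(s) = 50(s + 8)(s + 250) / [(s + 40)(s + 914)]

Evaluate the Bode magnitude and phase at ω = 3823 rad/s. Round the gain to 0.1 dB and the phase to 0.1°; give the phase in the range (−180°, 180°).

At s = jω = j3823:
zero (s+8): 8 + j3823 → |·| = √(8²+3823²) = √14615393 ≈ 3823, ∠ = arctan(3823/8) ≈ 89.88°
zero (s+250): 250 + j3823 → |·| = √(250²+3823²) = √14677829 ≈ 3831.2, ∠ = arctan(3823/250) ≈ 86.26°
pole (s+40): 40 + j3823 → |·| = √(40²+3823²) = √14616929 ≈ 3823.2, ∠ = arctan(3823/40) ≈ 89.40°
pole (s+914): 914 + j3823 → |·| = √(914²+3823²) = √15450725 ≈ 3930.7, ∠ = arctan(3823/914) ≈ 76.55°
|L| = 50 · 1.4647e+07 / 1.5028e+07 ≈ 48.732
Gain = 20 log₁₀(48.732) ≈ 33.76 dB
∠L = 176.14° − 165.95° = 10.19°

33.8 dB, 10.2°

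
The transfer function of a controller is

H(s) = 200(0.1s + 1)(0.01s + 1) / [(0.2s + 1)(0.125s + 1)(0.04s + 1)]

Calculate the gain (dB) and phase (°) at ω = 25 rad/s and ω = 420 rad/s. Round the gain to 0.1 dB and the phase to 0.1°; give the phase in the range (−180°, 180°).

ω = 25: 27.4 dB, -113.7°; ω = 420: -6.2 dB, -99.6°

At ω = 25 rad/s:
zero (1 + j25·0.1) = 1 + j2.5 → |·| ≈ 2.6926, ∠ ≈ 68.20°
zero (1 + j25·0.01) = 1 + j0.25 → |·| ≈ 1.0308, ∠ ≈ 14.04°
pole (1 + j25·0.2) = 1 + j5 → |·| ≈ 5.099, ∠ ≈ 78.69°
pole (1 + j25·0.125) = 1 + j3.125 → |·| ≈ 3.2811, ∠ ≈ 72.26°
pole (1 + j25·0.04) = 1 + j1 → |·| ≈ 1.4142, ∠ ≈ 45.00°
|H| = 200 · 2.6926 · 1.0308 / (5.099 · 3.2811 · 1.4142) ≈ 23.462
Gain = 20 log₁₀(23.462) ≈ 27.41 dB
∠H = (68.20° + 14.04°) − (78.69° + 72.26° + 45.00°) = -113.71°

At ω = 420 rad/s:
zero (1 + j420·0.1) = 1 + j42 → |·| ≈ 42.012, ∠ ≈ 88.64°
zero (1 + j420·0.01) = 1 + j4.2 → |·| ≈ 4.3174, ∠ ≈ 76.61°
pole (1 + j420·0.2) = 1 + j84 → |·| ≈ 84.006, ∠ ≈ 89.32°
pole (1 + j420·0.125) = 1 + j52.5 → |·| ≈ 52.51, ∠ ≈ 88.91°
pole (1 + j420·0.04) = 1 + j16.8 → |·| ≈ 16.83, ∠ ≈ 86.59°
|H| = 200 · 42.012 · 4.3174 / (84.006 · 52.51 · 16.83) ≈ 0.48864
Gain = 20 log₁₀(0.48864) ≈ -6.22 dB
∠H = (88.64° + 76.61°) − (89.32° + 88.91° + 86.59°) = -99.57°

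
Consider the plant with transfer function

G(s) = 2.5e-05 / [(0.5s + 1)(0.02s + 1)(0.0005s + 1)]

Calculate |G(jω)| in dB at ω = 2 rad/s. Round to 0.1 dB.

At ω = 2 rad/s:
pole (1 + j2·0.5) = 1 + j1 → |·| ≈ 1.4142, ∠ ≈ 45.00°
pole (1 + j2·0.02) = 1 + j0.04 → |·| ≈ 1.0008, ∠ ≈ 2.29°
pole (1 + j2·0.0005) = 1 + j0.001 → |·| ≈ 1, ∠ ≈ 0.06°
|G| = 2.5e-05 · 1 / (1.4142 · 1.0008 · 1) ≈ 1.7664e-05
Gain = 20 log₁₀(1.7664e-05) ≈ -95.06 dB

-95.1 dB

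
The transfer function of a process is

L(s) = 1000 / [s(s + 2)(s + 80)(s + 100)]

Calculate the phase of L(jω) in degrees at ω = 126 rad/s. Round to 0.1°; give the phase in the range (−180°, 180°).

At s = jω = j126:
pole (s+2): 2 + j126 → |·| = √(2²+126²) = √15880 ≈ 126.02, ∠ = arctan(126/2) ≈ 89.09°
pole (s+80): 80 + j126 → |·| = √(80²+126²) = √22276 ≈ 149.25, ∠ = arctan(126/80) ≈ 57.59°
pole (s+100): 100 + j126 → |·| = √(100²+126²) = √25876 ≈ 160.86, ∠ = arctan(126/100) ≈ 51.56°
pole at origin: |s| = 126, ∠ = 90.00° (in denominator)
∠L = 0.00° − 288.24° = -288.24° ≡ 71.76° (principal value)

71.8°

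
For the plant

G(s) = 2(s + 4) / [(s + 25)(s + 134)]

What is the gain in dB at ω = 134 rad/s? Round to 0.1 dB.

-39.7 dB

At s = jω = j134:
zero (s+4): 4 + j134 → |·| = √(4²+134²) = √17972 ≈ 134.06, ∠ = arctan(134/4) ≈ 88.29°
pole (s+25): 25 + j134 → |·| = √(25²+134²) = √18581 ≈ 136.31, ∠ = arctan(134/25) ≈ 79.43°
pole (s+134): 134 + j134 → |·| = √(134²+134²) = √35912 ≈ 189.5, ∠ = arctan(134/134) ≈ 45.00°
|G| = 2 · 134.06 / 25831 ≈ 0.01038
Gain = 20 log₁₀(0.01038) ≈ -39.68 dB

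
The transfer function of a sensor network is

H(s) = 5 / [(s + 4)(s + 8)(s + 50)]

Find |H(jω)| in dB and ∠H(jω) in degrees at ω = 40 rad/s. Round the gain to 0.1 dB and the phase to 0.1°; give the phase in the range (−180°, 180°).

-86.4 dB, 158.4°

At s = jω = j40:
pole (s+4): 4 + j40 → |·| = √(4²+40²) = √1616 ≈ 40.2, ∠ = arctan(40/4) ≈ 84.29°
pole (s+8): 8 + j40 → |·| = √(8²+40²) = √1664 ≈ 40.792, ∠ = arctan(40/8) ≈ 78.69°
pole (s+50): 50 + j40 → |·| = √(50²+40²) = √4100 ≈ 64.031, ∠ = arctan(40/50) ≈ 38.66°
|H| = 5 / 1.05e+05 ≈ 4.7619e-05
Gain = 20 log₁₀(4.7619e-05) ≈ -86.44 dB
∠H = 0.00° − 201.64° = -201.64° ≡ 158.36° (principal value)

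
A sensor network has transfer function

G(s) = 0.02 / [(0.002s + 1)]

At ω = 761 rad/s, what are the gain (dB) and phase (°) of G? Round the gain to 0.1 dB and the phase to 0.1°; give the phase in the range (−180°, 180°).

-39.2 dB, -56.7°

At ω = 761 rad/s:
pole (1 + j761·0.002) = 1 + j1.522 → |·| ≈ 1.8211, ∠ ≈ 56.69°
|G| = 0.02 · 1 / (1.8211) ≈ 0.010982
Gain = 20 log₁₀(0.010982) ≈ -39.19 dB
∠G = (0°) − (56.69°) = -56.69°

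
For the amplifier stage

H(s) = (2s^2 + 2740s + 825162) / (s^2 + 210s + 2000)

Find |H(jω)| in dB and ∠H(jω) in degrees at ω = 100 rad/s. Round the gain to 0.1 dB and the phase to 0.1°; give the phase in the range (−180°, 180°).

Substitute s = j100:
Numerator: 2(j100)^2 + 2740(j100) + 825162 = 805162 + j274000
Denominator: (j100)^2 + 210(j100) + 2000 = -8000 + j21000
|N| = √(805162² + 274000²) ≈ 8.5051e+05, ∠N ≈ 18.79°
|D| = √(8000² + 21000²) ≈ 22472, ∠D ≈ 110.85°
|H| = 8.5051e+05 / 22472 ≈ 37.848
Gain = 20 log₁₀(37.848) ≈ 31.56 dB
∠H = 18.79° − 110.85° = -92.06°

31.6 dB, -92.1°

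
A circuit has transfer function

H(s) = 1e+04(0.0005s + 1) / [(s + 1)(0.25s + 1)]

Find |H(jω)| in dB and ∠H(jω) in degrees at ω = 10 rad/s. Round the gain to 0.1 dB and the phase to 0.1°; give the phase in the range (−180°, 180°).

At ω = 10 rad/s:
zero (1 + j10·0.0005) = 1 + j0.005 → |·| ≈ 1, ∠ ≈ 0.29°
pole (1 + j10·1) = 1 + j10 → |·| ≈ 10.05, ∠ ≈ 84.29°
pole (1 + j10·0.25) = 1 + j2.5 → |·| ≈ 2.6926, ∠ ≈ 68.20°
|H| = 1e+04 · 1 / (10.05 · 2.6926) ≈ 369.54
Gain = 20 log₁₀(369.54) ≈ 51.35 dB
∠H = (0.29°) − (84.29° + 68.20°) = -152.20°

51.4 dB, -152.2°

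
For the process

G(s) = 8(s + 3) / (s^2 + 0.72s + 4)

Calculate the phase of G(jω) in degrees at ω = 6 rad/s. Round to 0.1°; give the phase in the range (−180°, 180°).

-108.9°

At s = jω = j6:
zero (s+3): 3 + j6 → |·| = √(3²+6²) = √45 ≈ 6.7082, ∠ = arctan(6/3) ≈ 63.43°
quadratic: (j6)² + 0.72·j6 + 4 = -32 + j4.32 → |·| ≈ 32.29, ∠ ≈ 172.31°
∠G = 63.43° − 172.31° = -108.88°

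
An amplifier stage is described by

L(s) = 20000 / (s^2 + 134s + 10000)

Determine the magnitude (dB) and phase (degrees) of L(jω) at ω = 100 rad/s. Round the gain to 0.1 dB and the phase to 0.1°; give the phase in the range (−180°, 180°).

At s = jω = j100:
quadratic: (j100)² + 134·j100 + 10000 = 0 + j13400 → |·| ≈ 13400, ∠ ≈ 90.00°
|L| = 20000 / 13400 ≈ 1.4925
Gain = 20 log₁₀(1.4925) ≈ 3.48 dB
∠L = 0.00° − 90.00° = -90.00°

3.5 dB, -90.0°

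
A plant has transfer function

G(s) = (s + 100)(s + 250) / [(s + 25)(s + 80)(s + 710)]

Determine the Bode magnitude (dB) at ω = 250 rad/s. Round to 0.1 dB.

-54.3 dB

At s = jω = j250:
zero (s+100): 100 + j250 → |·| = √(100²+250²) = √72500 ≈ 269.26, ∠ = arctan(250/100) ≈ 68.20°
zero (s+250): 250 + j250 → |·| = √(250²+250²) = √125000 ≈ 353.55, ∠ = arctan(250/250) ≈ 45.00°
pole (s+25): 25 + j250 → |·| = √(25²+250²) = √63125 ≈ 251.25, ∠ = arctan(250/25) ≈ 84.29°
pole (s+80): 80 + j250 → |·| = √(80²+250²) = √68900 ≈ 262.49, ∠ = arctan(250/80) ≈ 72.26°
pole (s+710): 710 + j250 → |·| = √(710²+250²) = √566600 ≈ 752.73, ∠ = arctan(250/710) ≈ 19.40°
|G| = 1 · 95197 / 4.9643e+07 ≈ 0.0019176
Gain = 20 log₁₀(0.0019176) ≈ -54.34 dB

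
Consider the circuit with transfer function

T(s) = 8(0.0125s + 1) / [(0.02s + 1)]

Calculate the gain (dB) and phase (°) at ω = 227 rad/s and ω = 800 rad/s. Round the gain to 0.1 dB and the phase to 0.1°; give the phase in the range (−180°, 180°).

ω = 227: 14.3 dB, -7.0°; ω = 800: 14.0 dB, -2.1°

At ω = 227 rad/s:
zero (1 + j227·0.0125) = 1 + j2.8375 → |·| ≈ 3.0086, ∠ ≈ 70.59°
pole (1 + j227·0.02) = 1 + j4.54 → |·| ≈ 4.6488, ∠ ≈ 77.58°
|T| = 8 · 3.0086 / (4.6488) ≈ 5.1774
Gain = 20 log₁₀(5.1774) ≈ 14.28 dB
∠T = (70.59°) − (77.58°) = -6.99°

At ω = 800 rad/s:
zero (1 + j800·0.0125) = 1 + j10 → |·| ≈ 10.05, ∠ ≈ 84.29°
pole (1 + j800·0.02) = 1 + j16 → |·| ≈ 16.031, ∠ ≈ 86.42°
|T| = 8 · 10.05 / (16.031) ≈ 5.0153
Gain = 20 log₁₀(5.0153) ≈ 14.01 dB
∠T = (84.29°) − (86.42°) = -2.13°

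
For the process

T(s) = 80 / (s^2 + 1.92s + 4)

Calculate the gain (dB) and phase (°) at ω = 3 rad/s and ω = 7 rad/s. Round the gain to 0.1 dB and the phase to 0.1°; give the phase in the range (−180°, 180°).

ω = 3: 20.4 dB, -131.0°; ω = 7: 4.6 dB, -163.4°

At s = jω = j3:
quadratic: (j3)² + 1.92·j3 + 4 = -5 + j5.76 → |·| ≈ 7.6274, ∠ ≈ 130.96°
|T| = 80 / 7.6274 ≈ 10.489
Gain = 20 log₁₀(10.489) ≈ 20.41 dB
∠T = 0.00° − 130.96° = -130.96°

At s = jω = j7:
quadratic: (j7)² + 1.92·j7 + 4 = -45 + j13.44 → |·| ≈ 46.964, ∠ ≈ 163.37°
|T| = 80 / 46.964 ≈ 1.7034
Gain = 20 log₁₀(1.7034) ≈ 4.63 dB
∠T = 0.00° − 163.37° = -163.37°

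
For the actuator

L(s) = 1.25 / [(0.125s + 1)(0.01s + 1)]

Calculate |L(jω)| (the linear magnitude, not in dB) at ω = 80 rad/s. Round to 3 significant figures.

0.0971

At ω = 80 rad/s:
pole (1 + j80·0.125) = 1 + j10 → |·| ≈ 10.05, ∠ ≈ 84.29°
pole (1 + j80·0.01) = 1 + j0.8 → |·| ≈ 1.2806, ∠ ≈ 38.66°
|L| = 1.25 · 1 / (10.05 · 1.2806) ≈ 0.097125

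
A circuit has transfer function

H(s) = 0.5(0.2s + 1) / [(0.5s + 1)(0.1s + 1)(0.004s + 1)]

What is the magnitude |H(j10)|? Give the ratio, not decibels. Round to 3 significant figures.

0.155

At ω = 10 rad/s:
zero (1 + j10·0.2) = 1 + j2 → |·| ≈ 2.2361, ∠ ≈ 63.43°
pole (1 + j10·0.5) = 1 + j5 → |·| ≈ 5.099, ∠ ≈ 78.69°
pole (1 + j10·0.1) = 1 + j1 → |·| ≈ 1.4142, ∠ ≈ 45.00°
pole (1 + j10·0.004) = 1 + j0.04 → |·| ≈ 1.0008, ∠ ≈ 2.29°
|H| = 0.5 · 2.2361 / (5.099 · 1.4142 · 1.0008) ≈ 0.15492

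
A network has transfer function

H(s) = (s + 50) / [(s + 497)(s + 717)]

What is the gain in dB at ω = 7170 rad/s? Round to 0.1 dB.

At s = jω = j7170:
zero (s+50): 50 + j7170 → |·| = √(50²+7170²) = √51411400 ≈ 7170.2, ∠ = arctan(7170/50) ≈ 89.60°
pole (s+497): 497 + j7170 → |·| = √(497²+7170²) = √51655909 ≈ 7187.2, ∠ = arctan(7170/497) ≈ 86.03°
pole (s+717): 717 + j7170 → |·| = √(717²+7170²) = √51922989 ≈ 7205.8, ∠ = arctan(7170/717) ≈ 84.29°
|H| = 1 · 7170.2 / 5.179e+07 ≈ 0.00013845
Gain = 20 log₁₀(0.00013845) ≈ -77.17 dB

-77.2 dB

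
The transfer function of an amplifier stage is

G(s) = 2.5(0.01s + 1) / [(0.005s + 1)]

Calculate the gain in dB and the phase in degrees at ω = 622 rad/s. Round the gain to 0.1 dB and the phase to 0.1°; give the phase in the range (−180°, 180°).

13.7 dB, 8.7°

At ω = 622 rad/s:
zero (1 + j622·0.01) = 1 + j6.22 → |·| ≈ 6.2999, ∠ ≈ 80.87°
pole (1 + j622·0.005) = 1 + j3.11 → |·| ≈ 3.2668, ∠ ≈ 72.18°
|G| = 2.5 · 6.2999 / (3.2668) ≈ 4.8212
Gain = 20 log₁₀(4.8212) ≈ 13.66 dB
∠G = (80.87°) − (72.18°) = 8.69°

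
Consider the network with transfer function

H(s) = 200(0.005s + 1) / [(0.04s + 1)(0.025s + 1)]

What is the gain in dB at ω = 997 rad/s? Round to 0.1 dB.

0.2 dB

At ω = 997 rad/s:
zero (1 + j997·0.005) = 1 + j4.985 → |·| ≈ 5.0843, ∠ ≈ 78.66°
pole (1 + j997·0.04) = 1 + j39.88 → |·| ≈ 39.893, ∠ ≈ 88.56°
pole (1 + j997·0.025) = 1 + j24.925 → |·| ≈ 24.945, ∠ ≈ 87.70°
|H| = 200 · 5.0843 / (39.893 · 24.945) ≈ 1.0218
Gain = 20 log₁₀(1.0218) ≈ 0.19 dB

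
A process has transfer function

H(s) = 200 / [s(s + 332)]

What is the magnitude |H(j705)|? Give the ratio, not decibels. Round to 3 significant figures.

0.000364

At s = jω = j705:
pole (s+332): 332 + j705 → |·| = √(332²+705²) = √607249 ≈ 779.26, ∠ = arctan(705/332) ≈ 64.78°
pole at origin: |s| = 705, ∠ = 90.00° (in denominator)
|H| = 200 / 5.4938e+05 ≈ 0.00036405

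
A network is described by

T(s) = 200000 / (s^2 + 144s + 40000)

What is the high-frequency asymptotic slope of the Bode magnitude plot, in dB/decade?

-40 dB/decade

Each pole contributes −20 dB/decade at high frequency; each zero contributes +20 dB/decade.
Net: 0 zero(s) − 2 pole(s) → -40 dB/decade.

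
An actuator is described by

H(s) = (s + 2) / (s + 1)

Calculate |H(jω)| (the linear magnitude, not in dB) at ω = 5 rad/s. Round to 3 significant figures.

1.06

At s = jω = j5:
zero (s+2): 2 + j5 → |·| = √(2²+5²) = √29 ≈ 5.3852, ∠ = arctan(5/2) ≈ 68.20°
pole (s+1): 1 + j5 → |·| = √(1²+5²) = √26 ≈ 5.099, ∠ = arctan(5/1) ≈ 78.69°
|H| = 1 · 5.3852 / 5.099 ≈ 1.0561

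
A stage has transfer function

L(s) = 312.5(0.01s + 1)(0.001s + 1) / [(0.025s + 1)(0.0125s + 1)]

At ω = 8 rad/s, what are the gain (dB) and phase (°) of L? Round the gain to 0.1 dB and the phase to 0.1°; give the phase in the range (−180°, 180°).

49.7 dB, -12.0°

At ω = 8 rad/s:
zero (1 + j8·0.01) = 1 + j0.08 → |·| ≈ 1.0032, ∠ ≈ 4.57°
zero (1 + j8·0.001) = 1 + j0.008 → |·| ≈ 1, ∠ ≈ 0.46°
pole (1 + j8·0.025) = 1 + j0.2 → |·| ≈ 1.0198, ∠ ≈ 11.31°
pole (1 + j8·0.0125) = 1 + j0.1 → |·| ≈ 1.005, ∠ ≈ 5.71°
|L| = 312.5 · 1.0032 · 1 / (1.0198 · 1.005) ≈ 305.88
Gain = 20 log₁₀(305.88) ≈ 49.71 dB
∠L = (4.57° + 0.46°) − (11.31° + 5.71°) = -11.99°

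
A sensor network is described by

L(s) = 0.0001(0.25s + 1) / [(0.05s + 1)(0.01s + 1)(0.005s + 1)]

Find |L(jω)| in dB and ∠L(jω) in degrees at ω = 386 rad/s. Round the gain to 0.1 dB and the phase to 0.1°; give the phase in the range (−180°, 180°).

-84.8 dB, -135.7°

At ω = 386 rad/s:
zero (1 + j386·0.25) = 1 + j96.5 → |·| ≈ 96.505, ∠ ≈ 89.41°
pole (1 + j386·0.05) = 1 + j19.3 → |·| ≈ 19.326, ∠ ≈ 87.03°
pole (1 + j386·0.01) = 1 + j3.86 → |·| ≈ 3.9874, ∠ ≈ 75.48°
pole (1 + j386·0.005) = 1 + j1.93 → |·| ≈ 2.1737, ∠ ≈ 62.61°
|L| = 0.0001 · 96.505 / (19.326 · 3.9874 · 2.1737) ≈ 5.7613e-05
Gain = 20 log₁₀(5.7613e-05) ≈ -84.79 dB
∠L = (89.41°) − (87.03° + 75.48° + 62.61°) = -135.71°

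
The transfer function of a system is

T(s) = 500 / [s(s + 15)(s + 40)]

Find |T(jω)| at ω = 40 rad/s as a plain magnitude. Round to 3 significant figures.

0.00517

At s = jω = j40:
pole (s+15): 15 + j40 → |·| = √(15²+40²) = √1825 ≈ 42.72, ∠ = arctan(40/15) ≈ 69.44°
pole (s+40): 40 + j40 → |·| = √(40²+40²) = √3200 ≈ 56.569, ∠ = arctan(40/40) ≈ 45.00°
pole at origin: |s| = 40, ∠ = 90.00° (in denominator)
|T| = 500 / 96665 ≈ 0.0051725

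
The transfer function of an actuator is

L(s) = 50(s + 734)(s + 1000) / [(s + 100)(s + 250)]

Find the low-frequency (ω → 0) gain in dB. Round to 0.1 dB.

L(0) = 50·734·1000 / (100·250) = 1468
20 log₁₀(1468) ≈ 63.33 dB

63.3 dB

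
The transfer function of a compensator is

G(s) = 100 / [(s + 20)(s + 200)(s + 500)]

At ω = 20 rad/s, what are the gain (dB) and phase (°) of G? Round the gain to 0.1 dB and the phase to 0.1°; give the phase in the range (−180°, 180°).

-89.1 dB, -53.0°

At s = jω = j20:
pole (s+20): 20 + j20 → |·| = √(20²+20²) = √800 ≈ 28.284, ∠ = arctan(20/20) ≈ 45.00°
pole (s+200): 200 + j20 → |·| = √(200²+20²) = √40400 ≈ 201, ∠ = arctan(20/200) ≈ 5.71°
pole (s+500): 500 + j20 → |·| = √(500²+20²) = √250400 ≈ 500.4, ∠ = arctan(20/500) ≈ 2.29°
|G| = 100 / 2.8448e+06 ≈ 3.5152e-05
Gain = 20 log₁₀(3.5152e-05) ≈ -89.08 dB
∠G = 0.00° − 53.00° = -53.00°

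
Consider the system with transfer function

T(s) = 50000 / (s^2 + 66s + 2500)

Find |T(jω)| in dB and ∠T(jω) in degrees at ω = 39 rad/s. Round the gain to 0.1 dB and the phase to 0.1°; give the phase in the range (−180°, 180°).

At s = jω = j39:
quadratic: (j39)² + 66·j39 + 2500 = 979 + j2574 → |·| ≈ 2753.9, ∠ ≈ 69.18°
|T| = 50000 / 2753.9 ≈ 18.156
Gain = 20 log₁₀(18.156) ≈ 25.18 dB
∠T = 0.00° − 69.18° = -69.18°

25.2 dB, -69.2°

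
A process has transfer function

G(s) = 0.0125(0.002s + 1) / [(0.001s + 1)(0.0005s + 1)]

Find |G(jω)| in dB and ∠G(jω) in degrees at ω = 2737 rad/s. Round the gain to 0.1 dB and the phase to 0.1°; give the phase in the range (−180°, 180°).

-37.0 dB, -44.1°

At ω = 2737 rad/s:
zero (1 + j2737·0.002) = 1 + j5.474 → |·| ≈ 5.5646, ∠ ≈ 79.65°
pole (1 + j2737·0.001) = 1 + j2.737 → |·| ≈ 2.914, ∠ ≈ 69.93°
pole (1 + j2737·0.0005) = 1 + j1.3685 → |·| ≈ 1.6949, ∠ ≈ 53.84°
|G| = 0.0125 · 5.5646 / (2.914 · 1.6949) ≈ 0.014083
Gain = 20 log₁₀(0.014083) ≈ -37.03 dB
∠G = (79.65°) − (69.93° + 53.84°) = -44.12°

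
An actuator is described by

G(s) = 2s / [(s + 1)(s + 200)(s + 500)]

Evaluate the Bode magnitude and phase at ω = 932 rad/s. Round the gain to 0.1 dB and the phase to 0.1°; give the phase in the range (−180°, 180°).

At s = jω = j932:
zero at origin: s = j932 → |·| = 932, ∠ = 90.00°
pole (s+1): 1 + j932 → |·| = √(1²+932²) = √868625 ≈ 932, ∠ = arctan(932/1) ≈ 89.94°
pole (s+200): 200 + j932 → |·| = √(200²+932²) = √908624 ≈ 953.22, ∠ = arctan(932/200) ≈ 77.89°
pole (s+500): 500 + j932 → |·| = √(500²+932²) = √1118624 ≈ 1057.7, ∠ = arctan(932/500) ≈ 61.79°
|G| = 2 · 932 / 9.3966e+08 ≈ 1.9837e-06
Gain = 20 log₁₀(1.9837e-06) ≈ -114.05 dB
∠G = 90.00° − 229.62° = -139.62°

-114.1 dB, -139.6°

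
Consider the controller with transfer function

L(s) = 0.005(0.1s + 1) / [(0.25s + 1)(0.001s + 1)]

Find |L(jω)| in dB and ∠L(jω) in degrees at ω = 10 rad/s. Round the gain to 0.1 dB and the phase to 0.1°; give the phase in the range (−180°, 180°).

At ω = 10 rad/s:
zero (1 + j10·0.1) = 1 + j1 → |·| ≈ 1.4142, ∠ ≈ 45.00°
pole (1 + j10·0.25) = 1 + j2.5 → |·| ≈ 2.6926, ∠ ≈ 68.20°
pole (1 + j10·0.001) = 1 + j0.01 → |·| ≈ 1, ∠ ≈ 0.57°
|L| = 0.005 · 1.4142 / (2.6926 · 1) ≈ 0.0026261
Gain = 20 log₁₀(0.0026261) ≈ -51.61 dB
∠L = (45.00°) − (68.20° + 0.57°) = -23.77°

-51.6 dB, -23.8°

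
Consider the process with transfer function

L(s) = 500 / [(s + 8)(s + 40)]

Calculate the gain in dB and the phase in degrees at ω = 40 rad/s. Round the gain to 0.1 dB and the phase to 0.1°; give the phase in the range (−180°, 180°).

-13.3 dB, -123.7°

At s = jω = j40:
pole (s+8): 8 + j40 → |·| = √(8²+40²) = √1664 ≈ 40.792, ∠ = arctan(40/8) ≈ 78.69°
pole (s+40): 40 + j40 → |·| = √(40²+40²) = √3200 ≈ 56.569, ∠ = arctan(40/40) ≈ 45.00°
|L| = 500 / 2307.6 ≈ 0.21668
Gain = 20 log₁₀(0.21668) ≈ -13.28 dB
∠L = 0.00° − 123.69° = -123.69°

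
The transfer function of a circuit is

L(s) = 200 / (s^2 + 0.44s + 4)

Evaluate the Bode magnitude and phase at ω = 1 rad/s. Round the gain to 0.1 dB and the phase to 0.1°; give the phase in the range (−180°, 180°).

36.4 dB, -8.3°

At s = jω = j1:
quadratic: (j1)² + 0.44·j1 + 4 = 3 + j0.44 → |·| ≈ 3.0321, ∠ ≈ 8.34°
|L| = 200 / 3.0321 ≈ 65.961
Gain = 20 log₁₀(65.961) ≈ 36.39 dB
∠L = 0.00° − 8.34° = -8.34°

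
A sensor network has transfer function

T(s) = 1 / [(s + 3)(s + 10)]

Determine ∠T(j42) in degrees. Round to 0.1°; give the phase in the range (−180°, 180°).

-162.5°

At s = jω = j42:
pole (s+3): 3 + j42 → |·| = √(3²+42²) = √1773 ≈ 42.107, ∠ = arctan(42/3) ≈ 85.91°
pole (s+10): 10 + j42 → |·| = √(10²+42²) = √1864 ≈ 43.174, ∠ = arctan(42/10) ≈ 76.61°
∠T = 0.00° − 162.52° = -162.52°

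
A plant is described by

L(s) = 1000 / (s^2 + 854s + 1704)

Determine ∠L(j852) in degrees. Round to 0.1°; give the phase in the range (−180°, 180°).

-134.9°

Substitute s = j852:
Numerator: 1000 = 1000 + j0
Denominator: (j852)^2 + 854(j852) + 1704 = -724200 + j727608
|N| = √(1000² + 0²) ≈ 1000, ∠N ≈ 0.00°
|D| = √(724200² + 727608²) ≈ 1.0266e+06, ∠D ≈ 134.87°
∠L = 0.00° − 134.87° = -134.87°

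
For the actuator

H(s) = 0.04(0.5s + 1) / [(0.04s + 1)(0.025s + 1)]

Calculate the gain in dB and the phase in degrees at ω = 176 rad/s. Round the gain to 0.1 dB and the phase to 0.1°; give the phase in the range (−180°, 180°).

At ω = 176 rad/s:
zero (1 + j176·0.5) = 1 + j88 → |·| ≈ 88.006, ∠ ≈ 89.35°
pole (1 + j176·0.04) = 1 + j7.04 → |·| ≈ 7.1107, ∠ ≈ 81.92°
pole (1 + j176·0.025) = 1 + j4.4 → |·| ≈ 4.5122, ∠ ≈ 77.20°
|H| = 0.04 · 88.006 / (7.1107 · 4.5122) ≈ 0.10972
Gain = 20 log₁₀(0.10972) ≈ -19.19 dB
∠H = (89.35°) − (81.92° + 77.20°) = -69.77°

-19.2 dB, -69.8°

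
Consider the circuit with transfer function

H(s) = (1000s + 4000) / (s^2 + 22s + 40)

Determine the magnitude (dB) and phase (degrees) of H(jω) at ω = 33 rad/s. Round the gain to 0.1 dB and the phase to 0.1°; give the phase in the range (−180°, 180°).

28.3 dB, -62.2°

Substitute s = j33:
Numerator: 1000(j33) + 4000 = 4000 + j33000
Denominator: (j33)^2 + 22(j33) + 40 = -1049 + j726
|N| = √(4000² + 33000²) ≈ 33242, ∠N ≈ 83.09°
|D| = √(1049² + 726²) ≈ 1275.7, ∠D ≈ 145.31°
|H| = 33242 / 1275.7 ≈ 26.058
Gain = 20 log₁₀(26.058) ≈ 28.32 dB
∠H = 83.09° − 145.31° = -62.22°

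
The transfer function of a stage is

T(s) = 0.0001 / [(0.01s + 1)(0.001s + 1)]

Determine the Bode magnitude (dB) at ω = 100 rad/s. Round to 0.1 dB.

At ω = 100 rad/s:
pole (1 + j100·0.01) = 1 + j1 → |·| ≈ 1.4142, ∠ ≈ 45.00°
pole (1 + j100·0.001) = 1 + j0.1 → |·| ≈ 1.005, ∠ ≈ 5.71°
|T| = 0.0001 · 1 / (1.4142 · 1.005) ≈ 7.036e-05
Gain = 20 log₁₀(7.036e-05) ≈ -83.05 dB

-83.1 dB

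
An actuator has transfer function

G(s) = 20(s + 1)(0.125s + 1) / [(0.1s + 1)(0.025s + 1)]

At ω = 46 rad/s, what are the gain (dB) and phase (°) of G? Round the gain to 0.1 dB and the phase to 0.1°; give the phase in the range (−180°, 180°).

At ω = 46 rad/s:
zero (1 + j46·1) = 1 + j46 → |·| ≈ 46.011, ∠ ≈ 88.75°
zero (1 + j46·0.125) = 1 + j5.75 → |·| ≈ 5.8363, ∠ ≈ 80.13°
pole (1 + j46·0.1) = 1 + j4.6 → |·| ≈ 4.7074, ∠ ≈ 77.74°
pole (1 + j46·0.025) = 1 + j1.15 → |·| ≈ 1.524, ∠ ≈ 48.99°
|G| = 20 · 46.011 · 5.8363 / (4.7074 · 1.524) ≈ 748.62
Gain = 20 log₁₀(748.62) ≈ 57.49 dB
∠G = (88.75° + 80.13°) − (77.74° + 48.99°) = 42.15°

57.5 dB, 42.2°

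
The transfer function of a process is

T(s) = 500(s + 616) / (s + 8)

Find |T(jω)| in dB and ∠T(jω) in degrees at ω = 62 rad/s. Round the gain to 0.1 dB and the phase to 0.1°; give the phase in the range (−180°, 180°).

73.9 dB, -76.9°

At s = jω = j62:
zero (s+616): 616 + j62 → |·| = √(616²+62²) = √383300 ≈ 619.11, ∠ = arctan(62/616) ≈ 5.75°
pole (s+8): 8 + j62 → |·| = √(8²+62²) = √3908 ≈ 62.514, ∠ = arctan(62/8) ≈ 82.65°
|T| = 500 · 619.11 / 62.514 ≈ 4951.8
Gain = 20 log₁₀(4951.8) ≈ 73.90 dB
∠T = 5.75° − 82.65° = -76.90°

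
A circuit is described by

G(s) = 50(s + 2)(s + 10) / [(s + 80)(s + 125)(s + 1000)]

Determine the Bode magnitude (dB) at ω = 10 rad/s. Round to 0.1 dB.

At s = jω = j10:
zero (s+2): 2 + j10 → |·| = √(2²+10²) = √104 ≈ 10.198, ∠ = arctan(10/2) ≈ 78.69°
zero (s+10): 10 + j10 → |·| = √(10²+10²) = √200 ≈ 14.142, ∠ = arctan(10/10) ≈ 45.00°
pole (s+80): 80 + j10 → |·| = √(80²+10²) = √6500 ≈ 80.623, ∠ = arctan(10/80) ≈ 7.13°
pole (s+125): 125 + j10 → |·| = √(125²+10²) = √15725 ≈ 125.4, ∠ = arctan(10/125) ≈ 4.57°
pole (s+1000): 1000 + j10 → |·| = √(1000²+10²) = √1000100 ≈ 1000, ∠ = arctan(10/1000) ≈ 0.57°
|G| = 50 · 144.22 / 1.011e+07 ≈ 0.00071325
Gain = 20 log₁₀(0.00071325) ≈ -62.94 dB

-62.9 dB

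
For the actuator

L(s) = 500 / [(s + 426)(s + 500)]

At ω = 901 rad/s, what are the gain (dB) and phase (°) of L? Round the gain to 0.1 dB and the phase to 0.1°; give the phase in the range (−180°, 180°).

-66.3 dB, -125.7°

At s = jω = j901:
pole (s+426): 426 + j901 → |·| = √(426²+901²) = √993277 ≈ 996.63, ∠ = arctan(901/426) ≈ 64.69°
pole (s+500): 500 + j901 → |·| = √(500²+901²) = √1061801 ≈ 1030.4, ∠ = arctan(901/500) ≈ 60.97°
|L| = 500 / 1.0269e+06 ≈ 0.0004869
Gain = 20 log₁₀(0.0004869) ≈ -66.25 dB
∠L = 0.00° − 125.66° = -125.66°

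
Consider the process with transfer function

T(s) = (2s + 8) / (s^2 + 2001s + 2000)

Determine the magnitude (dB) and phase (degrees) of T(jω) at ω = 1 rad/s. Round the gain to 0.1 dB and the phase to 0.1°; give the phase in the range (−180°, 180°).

-50.7 dB, -31.0°

Substitute s = j1:
Numerator: 2(j1) + 8 = 8 + j2
Denominator: (j1)^2 + 2001(j1) + 2000 = 1999 + j2001
|N| = √(8² + 2²) ≈ 8.2462, ∠N ≈ 14.04°
|D| = √(1999² + 2001²) ≈ 2828.4, ∠D ≈ 45.03°
|T| = 8.2462 / 2828.4 ≈ 0.0029155
Gain = 20 log₁₀(0.0029155) ≈ -50.71 dB
∠T = 14.04° − 45.03° = -30.99°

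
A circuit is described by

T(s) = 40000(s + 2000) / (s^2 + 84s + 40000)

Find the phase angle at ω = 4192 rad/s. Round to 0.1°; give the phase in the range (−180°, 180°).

-114.4°

At s = jω = j4192:
zero (s+2000): 2000 + j4192 → |·| = √(2000²+4192²) = √21572864 ≈ 4644.7, ∠ = arctan(4192/2000) ≈ 64.49°
quadratic: (j4192)² + 84·j4192 + 40000 = -17532864 + j352128 → |·| ≈ 1.7536e+07, ∠ ≈ 178.85°
∠T = 64.49° − 178.85° = -114.36°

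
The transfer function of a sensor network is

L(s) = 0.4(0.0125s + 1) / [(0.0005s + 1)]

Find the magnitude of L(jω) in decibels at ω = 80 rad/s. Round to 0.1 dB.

At ω = 80 rad/s:
zero (1 + j80·0.0125) = 1 + j1 → |·| ≈ 1.4142, ∠ ≈ 45.00°
pole (1 + j80·0.0005) = 1 + j0.04 → |·| ≈ 1.0008, ∠ ≈ 2.29°
|L| = 0.4 · 1.4142 / (1.0008) ≈ 0.56523
Gain = 20 log₁₀(0.56523) ≈ -4.96 dB

-5.0 dB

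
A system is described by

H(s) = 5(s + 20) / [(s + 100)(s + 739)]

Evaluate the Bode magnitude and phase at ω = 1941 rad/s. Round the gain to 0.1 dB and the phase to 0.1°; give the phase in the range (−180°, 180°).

-52.4 dB, -66.8°

At s = jω = j1941:
zero (s+20): 20 + j1941 → |·| = √(20²+1941²) = √3767881 ≈ 1941.1, ∠ = arctan(1941/20) ≈ 89.41°
pole (s+100): 100 + j1941 → |·| = √(100²+1941²) = √3777481 ≈ 1943.6, ∠ = arctan(1941/100) ≈ 87.05°
pole (s+739): 739 + j1941 → |·| = √(739²+1941²) = √4313602 ≈ 2076.9, ∠ = arctan(1941/739) ≈ 69.16°
|H| = 5 · 1941.1 / 4.0367e+06 ≈ 0.0024043
Gain = 20 log₁₀(0.0024043) ≈ -52.38 dB
∠H = 89.41° − 156.21° = -66.80°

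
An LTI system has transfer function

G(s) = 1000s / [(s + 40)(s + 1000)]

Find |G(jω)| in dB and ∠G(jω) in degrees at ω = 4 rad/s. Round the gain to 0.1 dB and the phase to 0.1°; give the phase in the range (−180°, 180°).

At s = jω = j4:
zero at origin: s = j4 → |·| = 4, ∠ = 90.00°
pole (s+40): 40 + j4 → |·| = √(40²+4²) = √1616 ≈ 40.2, ∠ = arctan(4/40) ≈ 5.71°
pole (s+1000): 1000 + j4 → |·| = √(1000²+4²) = √1000016 ≈ 1000, ∠ = arctan(4/1000) ≈ 0.23°
|G| = 1000 · 4 / 40200 ≈ 0.099502
Gain = 20 log₁₀(0.099502) ≈ -20.04 dB
∠G = 90.00° − 5.94° = 84.06°

-20.0 dB, 84.1°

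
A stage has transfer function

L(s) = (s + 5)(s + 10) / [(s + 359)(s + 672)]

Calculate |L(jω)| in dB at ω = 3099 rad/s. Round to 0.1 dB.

At s = jω = j3099:
zero (s+5): 5 + j3099 → |·| = √(5²+3099²) = √9603826 ≈ 3099, ∠ = arctan(3099/5) ≈ 89.91°
zero (s+10): 10 + j3099 → |·| = √(10²+3099²) = √9603901 ≈ 3099, ∠ = arctan(3099/10) ≈ 89.82°
pole (s+359): 359 + j3099 → |·| = √(359²+3099²) = √9732682 ≈ 3119.7, ∠ = arctan(3099/359) ≈ 83.39°
pole (s+672): 672 + j3099 → |·| = √(672²+3099²) = √10055385 ≈ 3171, ∠ = arctan(3099/672) ≈ 77.77°
|L| = 1 · 9.6038e+06 / 9.8926e+06 ≈ 0.97081
Gain = 20 log₁₀(0.97081) ≈ -0.26 dB

-0.3 dB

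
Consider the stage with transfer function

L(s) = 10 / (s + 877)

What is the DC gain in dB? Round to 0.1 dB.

L(0) = 10 / 877 ≈ 0.011403
20 log₁₀(0.011403) ≈ -38.86 dB

-38.9 dB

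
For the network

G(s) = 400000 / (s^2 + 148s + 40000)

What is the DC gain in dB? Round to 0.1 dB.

G(0) = 400000 / 40000 = 10
20 log₁₀(10) ≈ 20.00 dB

20.0 dB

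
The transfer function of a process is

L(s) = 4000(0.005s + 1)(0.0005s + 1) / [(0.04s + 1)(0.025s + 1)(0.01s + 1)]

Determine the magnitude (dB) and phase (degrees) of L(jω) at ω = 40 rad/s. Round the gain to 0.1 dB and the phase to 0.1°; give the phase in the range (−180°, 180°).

63.0 dB, -112.3°

At ω = 40 rad/s:
zero (1 + j40·0.005) = 1 + j0.2 → |·| ≈ 1.0198, ∠ ≈ 11.31°
zero (1 + j40·0.0005) = 1 + j0.02 → |·| ≈ 1.0002, ∠ ≈ 1.15°
pole (1 + j40·0.04) = 1 + j1.6 → |·| ≈ 1.8868, ∠ ≈ 57.99°
pole (1 + j40·0.025) = 1 + j1 → |·| ≈ 1.4142, ∠ ≈ 45.00°
pole (1 + j40·0.01) = 1 + j0.4 → |·| ≈ 1.077, ∠ ≈ 21.80°
|L| = 4000 · 1.0198 · 1.0002 / (1.8868 · 1.4142 · 1.077) ≈ 1419.7
Gain = 20 log₁₀(1419.7) ≈ 63.04 dB
∠L = (11.31° + 1.15°) − (57.99° + 45.00° + 21.80°) = -112.33°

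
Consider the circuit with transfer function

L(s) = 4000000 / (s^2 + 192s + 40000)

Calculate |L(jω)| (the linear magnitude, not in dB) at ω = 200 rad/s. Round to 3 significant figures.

104

At s = jω = j200:
quadratic: (j200)² + 192·j200 + 40000 = 0 + j38400 → |·| ≈ 38400, ∠ ≈ 90.00°
|L| = 4000000 / 38400 ≈ 104.17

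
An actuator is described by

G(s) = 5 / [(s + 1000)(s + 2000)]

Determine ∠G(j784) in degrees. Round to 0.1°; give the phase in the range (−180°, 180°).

At s = jω = j784:
pole (s+1000): 1000 + j784 → |·| = √(1000²+784²) = √1614656 ≈ 1270.7, ∠ = arctan(784/1000) ≈ 38.10°
pole (s+2000): 2000 + j784 → |·| = √(2000²+784²) = √4614656 ≈ 2148.2, ∠ = arctan(784/2000) ≈ 21.41°
∠G = 0.00° − 59.51° = -59.51°

-59.5°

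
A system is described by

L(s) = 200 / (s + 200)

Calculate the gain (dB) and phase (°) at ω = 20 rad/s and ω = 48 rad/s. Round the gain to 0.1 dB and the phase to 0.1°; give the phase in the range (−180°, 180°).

ω = 20: -0.0 dB, -5.7°; ω = 48: -0.2 dB, -13.5°

At s = jω = j20:
pole (s+200): 200 + j20 → |·| = √(200²+20²) = √40400 ≈ 201, ∠ = arctan(20/200) ≈ 5.71°
|L| = 200 / 201 ≈ 0.99502
Gain = 20 log₁₀(0.99502) ≈ -0.04 dB
∠L = 0.00° − 5.71° = -5.71°

At s = jω = j48:
pole (s+200): 200 + j48 → |·| = √(200²+48²) = √42304 ≈ 205.68, ∠ = arctan(48/200) ≈ 13.50°
|L| = 200 / 205.68 ≈ 0.97238
Gain = 20 log₁₀(0.97238) ≈ -0.24 dB
∠L = 0.00° − 13.50° = -13.50°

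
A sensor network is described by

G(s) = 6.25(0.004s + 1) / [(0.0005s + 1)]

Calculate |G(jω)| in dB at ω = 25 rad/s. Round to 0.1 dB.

16.0 dB

At ω = 25 rad/s:
zero (1 + j25·0.004) = 1 + j0.1 → |·| ≈ 1.005, ∠ ≈ 5.71°
pole (1 + j25·0.0005) = 1 + j0.0125 → |·| ≈ 1.0001, ∠ ≈ 0.72°
|G| = 6.25 · 1.005 / (1.0001) ≈ 6.2806
Gain = 20 log₁₀(6.2806) ≈ 15.96 dB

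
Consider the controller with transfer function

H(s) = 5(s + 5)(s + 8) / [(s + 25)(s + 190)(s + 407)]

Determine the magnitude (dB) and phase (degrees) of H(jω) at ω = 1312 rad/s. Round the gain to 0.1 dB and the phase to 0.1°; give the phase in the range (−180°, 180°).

-48.9 dB, -64.0°

At s = jω = j1312:
zero (s+5): 5 + j1312 → |·| = √(5²+1312²) = √1721369 ≈ 1312, ∠ = arctan(1312/5) ≈ 89.78°
zero (s+8): 8 + j1312 → |·| = √(8²+1312²) = √1721408 ≈ 1312, ∠ = arctan(1312/8) ≈ 89.65°
pole (s+25): 25 + j1312 → |·| = √(25²+1312²) = √1721969 ≈ 1312.2, ∠ = arctan(1312/25) ≈ 88.91°
pole (s+190): 190 + j1312 → |·| = √(190²+1312²) = √1757444 ≈ 1325.7, ∠ = arctan(1312/190) ≈ 81.76°
pole (s+407): 407 + j1312 → |·| = √(407²+1312²) = √1886993 ≈ 1373.7, ∠ = arctan(1312/407) ≈ 72.77°
|H| = 5 · 1.7213e+06 / 2.3897e+09 ≈ 0.0036015
Gain = 20 log₁₀(0.0036015) ≈ -48.87 dB
∠H = 179.43° − 243.44° = -64.01°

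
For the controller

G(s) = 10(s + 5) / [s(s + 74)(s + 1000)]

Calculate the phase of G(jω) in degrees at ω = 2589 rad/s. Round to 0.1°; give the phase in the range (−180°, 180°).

-157.4°

At s = jω = j2589:
zero (s+5): 5 + j2589 → |·| = √(5²+2589²) = √6702946 ≈ 2589, ∠ = arctan(2589/5) ≈ 89.89°
pole (s+74): 74 + j2589 → |·| = √(74²+2589²) = √6708397 ≈ 2590.1, ∠ = arctan(2589/74) ≈ 88.36°
pole (s+1000): 1000 + j2589 → |·| = √(1000²+2589²) = √7702921 ≈ 2775.4, ∠ = arctan(2589/1000) ≈ 68.88°
pole at origin: |s| = 2589, ∠ = 90.00° (in denominator)
∠G = 89.89° − 247.24° = -157.35°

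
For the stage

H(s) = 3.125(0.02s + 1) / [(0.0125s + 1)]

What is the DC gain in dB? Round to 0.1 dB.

9.9 dB

H(0) = 3.125 · 1 / 1 = 3.125
20 log₁₀(3.125) ≈ 9.90 dB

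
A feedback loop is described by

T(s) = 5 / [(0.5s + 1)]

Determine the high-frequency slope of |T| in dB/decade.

Each pole contributes −20 dB/decade at high frequency; each zero contributes +20 dB/decade.
Net: 0 zero(s) − 1 pole(s) → -20 dB/decade.

-20 dB/decade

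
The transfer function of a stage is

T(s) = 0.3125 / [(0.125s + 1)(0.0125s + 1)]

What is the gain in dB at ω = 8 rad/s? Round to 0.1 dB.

-13.2 dB

At ω = 8 rad/s:
pole (1 + j8·0.125) = 1 + j1 → |·| ≈ 1.4142, ∠ ≈ 45.00°
pole (1 + j8·0.0125) = 1 + j0.1 → |·| ≈ 1.005, ∠ ≈ 5.71°
|T| = 0.3125 · 1 / (1.4142 · 1.005) ≈ 0.21987
Gain = 20 log₁₀(0.21987) ≈ -13.16 dB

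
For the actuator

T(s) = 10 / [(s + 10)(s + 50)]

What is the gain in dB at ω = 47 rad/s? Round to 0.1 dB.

-50.4 dB

At s = jω = j47:
pole (s+10): 10 + j47 → |·| = √(10²+47²) = √2309 ≈ 48.052, ∠ = arctan(47/10) ≈ 77.99°
pole (s+50): 50 + j47 → |·| = √(50²+47²) = √4709 ≈ 68.622, ∠ = arctan(47/50) ≈ 43.23°
|T| = 10 / 3297.4 ≈ 0.0030327
Gain = 20 log₁₀(0.0030327) ≈ -50.36 dB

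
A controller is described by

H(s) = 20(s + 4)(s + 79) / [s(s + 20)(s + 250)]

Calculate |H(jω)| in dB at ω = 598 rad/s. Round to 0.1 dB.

-30.1 dB

At s = jω = j598:
zero (s+4): 4 + j598 → |·| = √(4²+598²) = √357620 ≈ 598.01, ∠ = arctan(598/4) ≈ 89.62°
zero (s+79): 79 + j598 → |·| = √(79²+598²) = √363845 ≈ 603.2, ∠ = arctan(598/79) ≈ 82.47°
pole (s+20): 20 + j598 → |·| = √(20²+598²) = √358004 ≈ 598.33, ∠ = arctan(598/20) ≈ 88.08°
pole (s+250): 250 + j598 → |·| = √(250²+598²) = √420104 ≈ 648.15, ∠ = arctan(598/250) ≈ 67.31°
pole at origin: |s| = 598, ∠ = 90.00° (in denominator)
|H| = 20 · 3.6072e+05 / 2.3191e+08 ≈ 0.031109
Gain = 20 log₁₀(0.031109) ≈ -30.14 dB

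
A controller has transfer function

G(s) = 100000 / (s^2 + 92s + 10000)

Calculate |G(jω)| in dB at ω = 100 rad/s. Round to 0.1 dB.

20.7 dB

At s = jω = j100:
quadratic: (j100)² + 92·j100 + 10000 = 0 + j9200 → |·| ≈ 9200, ∠ ≈ 90.00°
|G| = 100000 / 9200 ≈ 10.87
Gain = 20 log₁₀(10.87) ≈ 20.72 dB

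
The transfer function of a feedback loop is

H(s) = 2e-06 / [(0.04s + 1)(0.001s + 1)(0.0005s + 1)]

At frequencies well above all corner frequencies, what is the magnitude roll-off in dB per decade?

Each pole contributes −20 dB/decade at high frequency; each zero contributes +20 dB/decade.
Net: 0 zero(s) − 3 pole(s) → -60 dB/decade.

-60 dB/decade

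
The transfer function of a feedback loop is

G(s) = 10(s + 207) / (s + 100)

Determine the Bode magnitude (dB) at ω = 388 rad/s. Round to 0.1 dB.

20.8 dB

At s = jω = j388:
zero (s+207): 207 + j388 → |·| = √(207²+388²) = √193393 ≈ 439.76, ∠ = arctan(388/207) ≈ 61.92°
pole (s+100): 100 + j388 → |·| = √(100²+388²) = √160544 ≈ 400.68, ∠ = arctan(388/100) ≈ 75.55°
|G| = 10 · 439.76 / 400.68 ≈ 10.975
Gain = 20 log₁₀(10.975) ≈ 20.81 dB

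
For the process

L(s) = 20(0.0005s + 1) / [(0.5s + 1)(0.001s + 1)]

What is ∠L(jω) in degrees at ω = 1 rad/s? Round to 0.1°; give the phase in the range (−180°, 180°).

-26.6°

At ω = 1 rad/s:
zero (1 + j1·0.0005) = 1 + j0.0005 → |·| ≈ 1, ∠ ≈ 0.03°
pole (1 + j1·0.5) = 1 + j0.5 → |·| ≈ 1.118, ∠ ≈ 26.57°
pole (1 + j1·0.001) = 1 + j0.001 → |·| ≈ 1, ∠ ≈ 0.06°
∠L = (0.03°) − (26.57° + 0.06°) = -26.60°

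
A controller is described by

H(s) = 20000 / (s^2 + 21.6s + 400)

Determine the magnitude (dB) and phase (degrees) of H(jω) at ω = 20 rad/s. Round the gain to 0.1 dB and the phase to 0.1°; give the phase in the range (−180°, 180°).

At s = jω = j20:
quadratic: (j20)² + 21.6·j20 + 400 = 0 + j432 → |·| ≈ 432, ∠ ≈ 90.00°
|H| = 20000 / 432 ≈ 46.296
Gain = 20 log₁₀(46.296) ≈ 33.31 dB
∠H = 0.00° − 90.00° = -90.00°

33.3 dB, -90.0°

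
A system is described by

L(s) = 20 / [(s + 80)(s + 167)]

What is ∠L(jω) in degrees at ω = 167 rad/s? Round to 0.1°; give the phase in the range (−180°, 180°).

At s = jω = j167:
pole (s+80): 80 + j167 → |·| = √(80²+167²) = √34289 ≈ 185.17, ∠ = arctan(167/80) ≈ 64.40°
pole (s+167): 167 + j167 → |·| = √(167²+167²) = √55778 ≈ 236.17, ∠ = arctan(167/167) ≈ 45.00°
∠L = 0.00° − 109.40° = -109.40°

-109.4°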